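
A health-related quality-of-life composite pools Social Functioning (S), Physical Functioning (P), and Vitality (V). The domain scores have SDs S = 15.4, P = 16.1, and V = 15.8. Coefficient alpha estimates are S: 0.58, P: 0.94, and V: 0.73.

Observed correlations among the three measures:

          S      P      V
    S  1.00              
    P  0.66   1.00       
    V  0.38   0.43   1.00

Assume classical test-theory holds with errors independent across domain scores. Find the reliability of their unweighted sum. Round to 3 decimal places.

0.876

Var(S+P+V) = 15.4² + 16.1² + 15.8² + 2·[15.4·16.1·0.66 + 15.4·15.8·0.38 + 16.1·15.8·0.43] = 746.01 + 730.971 = 1476.98.
Under uncorrelated errors the observed covariances equal the true-score covariances, so only the own-variance terms attenuate.
True-score variance = [15.4²·0.58 + 16.1²·0.94 + 15.8²·0.73] + 730.971 = 563.447 + 730.971 = 1294.42.
Reliability = 1294.42 / 1476.98 = 0.876.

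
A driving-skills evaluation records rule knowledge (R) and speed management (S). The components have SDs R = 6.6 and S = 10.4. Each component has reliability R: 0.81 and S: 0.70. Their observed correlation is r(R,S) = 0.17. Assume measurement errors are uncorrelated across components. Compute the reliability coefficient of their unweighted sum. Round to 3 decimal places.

0.767

Var(R+S) = 6.6² + 10.4² + 2·[6.6·10.4·0.17] = 151.72 + 23.3376 = 175.058.
Under uncorrelated errors the observed covariances equal the true-score covariances, so only the own-variance terms attenuate.
True-score variance = [6.6²·0.81 + 10.4²·0.70] + 23.3376 = 110.996 + 23.3376 = 134.333.
Reliability = 134.333 / 175.058 = 0.767.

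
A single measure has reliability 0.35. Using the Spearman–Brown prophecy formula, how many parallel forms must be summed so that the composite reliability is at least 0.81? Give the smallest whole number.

8

k ≥ ρ*(1−ρ₁)/(ρ₁(1−ρ*)) = 0.81·0.65 / (0.35·0.19) = 7.917.
Smallest integer k = 8.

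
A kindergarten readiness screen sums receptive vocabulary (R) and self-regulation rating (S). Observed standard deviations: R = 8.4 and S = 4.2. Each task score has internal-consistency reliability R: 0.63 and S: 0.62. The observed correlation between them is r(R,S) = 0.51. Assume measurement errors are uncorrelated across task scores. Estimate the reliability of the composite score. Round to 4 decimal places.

0.7358

Var(R+S) = 8.4² + 4.2² + 2·[8.4·4.2·0.51] = 88.2 + 35.9856 = 124.186.
Under uncorrelated errors the observed covariances equal the true-score covariances, so only the own-variance terms attenuate.
True-score variance = [8.4²·0.63 + 4.2²·0.62] + 35.9856 = 55.3896 + 35.9856 = 91.3752.
Reliability = 91.3752 / 124.186 = 0.7358.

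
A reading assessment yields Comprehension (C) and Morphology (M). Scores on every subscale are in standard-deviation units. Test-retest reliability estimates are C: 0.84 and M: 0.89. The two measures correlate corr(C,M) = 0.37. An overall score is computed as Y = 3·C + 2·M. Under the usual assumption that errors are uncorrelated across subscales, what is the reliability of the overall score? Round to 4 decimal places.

0.8922

Var(Y) = 3² + 2² + 2·[6·0.37] = 13 + 4.44 = 17.44.
Because errors are independent across components, Cov(Tᵢ,Tⱼ) = Cov(Xᵢ,Xⱼ); the off-diagonal part of the true-score variance is the same as above.
True-score variance = [3²·0.84 + 2²·0.89] + 4.44 = 11.12 + 4.44 = 15.56.
Reliability = 15.56 / 17.44 = 0.8922.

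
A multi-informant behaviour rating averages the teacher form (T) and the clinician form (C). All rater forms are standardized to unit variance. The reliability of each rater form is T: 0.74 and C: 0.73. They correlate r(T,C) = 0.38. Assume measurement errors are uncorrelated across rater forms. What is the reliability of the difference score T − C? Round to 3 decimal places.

0.573

Var(T−C) = 1 + 1 − 2·0.38 = 2 − 0.76 = 1.24.
Because errors are independent across components, Cov(Tᵢ,Tⱼ) = Cov(Xᵢ,Xⱼ); the off-diagonal part of the true-score variance is the same as above.
True-score variance = [0.74 + 0.73] − 0.76 = 1.47 − 0.76 = 0.71.
Reliability = 0.71 / 1.24 = 0.573.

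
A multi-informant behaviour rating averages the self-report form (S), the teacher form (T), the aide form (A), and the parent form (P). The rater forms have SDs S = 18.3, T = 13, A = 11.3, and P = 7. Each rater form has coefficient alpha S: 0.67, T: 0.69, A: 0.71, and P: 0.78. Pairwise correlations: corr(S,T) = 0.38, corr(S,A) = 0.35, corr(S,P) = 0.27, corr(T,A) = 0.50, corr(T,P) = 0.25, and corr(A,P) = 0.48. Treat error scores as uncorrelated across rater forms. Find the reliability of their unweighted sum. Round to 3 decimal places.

Var(S+T+A+P) = 18.3² + 13² + 11.3² + 7² + 2·[18.3·13·0.38 + 18.3·11.3·0.35 + 18.3·7·0.27 + 13·11.3·0.50 + 13·7·0.25 + 11.3·7·0.48] = 680.58 + 663.067 = 1343.65.
With uncorrelated errors the cross-covariances are all true-score covariance, so they carry over unchanged; only the diagonal terms shrink to ρᵢσᵢ².
True-score variance = [18.3²·0.67 + 13²·0.69 + 11.3²·0.71 + 7²·0.78] + 663.067 = 469.866 + 663.067 = 1132.93.
Reliability = 1132.93 / 1343.65 = 0.843.

0.843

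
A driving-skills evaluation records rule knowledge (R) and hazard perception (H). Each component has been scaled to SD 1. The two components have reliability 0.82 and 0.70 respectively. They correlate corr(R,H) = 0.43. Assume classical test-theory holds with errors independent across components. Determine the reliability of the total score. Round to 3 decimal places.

Var(R+H) = 2 + 2·[0.43] = 2 + 0.86 = 2.86.
Under uncorrelated errors the observed covariances equal the true-score covariances, so only the own-variance terms attenuate.
True-score variance = [0.82 + 0.70] + 0.86 = 1.52 + 0.86 = 2.38.
Reliability = 2.38 / 2.86 = 0.832.

0.832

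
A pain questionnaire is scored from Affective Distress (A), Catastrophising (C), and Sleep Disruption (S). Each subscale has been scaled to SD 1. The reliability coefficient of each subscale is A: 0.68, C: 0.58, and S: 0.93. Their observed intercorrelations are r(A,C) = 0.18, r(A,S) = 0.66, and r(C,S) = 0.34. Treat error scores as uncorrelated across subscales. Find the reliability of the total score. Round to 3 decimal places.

Var(A+C+S) = 3 + 2·[0.18 + 0.66 + 0.34] = 3 + 2.36 = 5.36.
Because errors are independent across components, Cov(Tᵢ,Tⱼ) = Cov(Xᵢ,Xⱼ); the off-diagonal part of the true-score variance is the same as above.
True-score variance = [0.68 + 0.58 + 0.93] + 2.36 = 2.19 + 2.36 = 4.55.
Reliability = 4.55 / 5.36 = 0.849.

0.849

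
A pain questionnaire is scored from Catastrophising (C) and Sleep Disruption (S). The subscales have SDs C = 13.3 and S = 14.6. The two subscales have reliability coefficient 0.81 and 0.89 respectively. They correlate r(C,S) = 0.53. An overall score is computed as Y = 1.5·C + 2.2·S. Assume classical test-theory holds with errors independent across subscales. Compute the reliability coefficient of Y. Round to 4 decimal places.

0.9103

Var(Y) = 1.5²·13.3² + 2.2²·14.6² + 2·[3.3·13.3·14.6·0.53] = 1429.7 + 679.242 = 2108.94.
Because errors are independent across components, Cov(Tᵢ,Tⱼ) = Cov(Xᵢ,Xⱼ); the off-diagonal part of the true-score variance is the same as above.
True-score variance = [1.5²·13.3²·0.81 + 2.2²·14.6²·0.89] + 679.242 = 1240.59 + 679.242 = 1919.83.
Reliability = 1919.83 / 2108.94 = 0.9103.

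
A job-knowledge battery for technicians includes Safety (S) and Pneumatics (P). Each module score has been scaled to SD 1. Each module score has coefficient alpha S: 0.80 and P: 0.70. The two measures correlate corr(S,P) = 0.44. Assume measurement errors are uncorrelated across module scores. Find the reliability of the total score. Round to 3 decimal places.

0.826

Var(S+P) = 2 + 2·[0.44] = 2 + 0.88 = 2.88.
Under uncorrelated errors the observed covariances equal the true-score covariances, so only the own-variance terms attenuate.
True-score variance = [0.80 + 0.70] + 0.88 = 1.5 + 0.88 = 2.38.
Reliability = 2.38 / 2.88 = 0.826.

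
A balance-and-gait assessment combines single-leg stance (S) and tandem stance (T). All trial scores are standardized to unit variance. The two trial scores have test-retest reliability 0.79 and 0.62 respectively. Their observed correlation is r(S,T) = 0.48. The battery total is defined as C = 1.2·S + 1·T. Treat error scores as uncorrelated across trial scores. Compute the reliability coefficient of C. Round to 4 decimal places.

Var(C) = 1.2² + 1 + 2·[1.2·0.48] = 2.44 + 1.152 = 3.592.
With uncorrelated errors the cross-covariances are all true-score covariance, so they carry over unchanged; only the diagonal terms shrink to ρᵢσᵢ².
True-score variance = [1.2²·0.79 + 0.62] + 1.152 = 1.7576 + 1.152 = 2.9096.
Reliability = 2.9096 / 3.592 = 0.8100.

0.8100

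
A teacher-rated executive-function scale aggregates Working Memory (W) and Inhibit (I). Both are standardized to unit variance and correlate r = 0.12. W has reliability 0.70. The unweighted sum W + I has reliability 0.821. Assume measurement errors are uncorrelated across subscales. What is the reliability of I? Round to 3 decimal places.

0.899

Var(W+I) = 2 + 2·0.12 = 2.240.
True-score variance = ρ_W + ρ_I + 2·0.12, so 0.821 = (0.70 + ρ_I + 0.24) / 2.240.
ρ_I = 0.821·2.240 − 0.70 − 0.24 = 0.899.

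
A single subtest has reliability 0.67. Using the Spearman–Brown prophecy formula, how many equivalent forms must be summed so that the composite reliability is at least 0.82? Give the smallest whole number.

k ≥ ρ*(1−ρ₁)/(ρ₁(1−ρ*)) = 0.82·0.33 / (0.67·0.18) = 2.244.
Smallest integer k = 3.

3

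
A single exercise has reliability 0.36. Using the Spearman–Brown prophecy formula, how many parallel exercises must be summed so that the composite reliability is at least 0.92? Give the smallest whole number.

k ≥ ρ*(1−ρ₁)/(ρ₁(1−ρ*)) = 0.92·0.64 / (0.36·0.08) = 20.444.
Smallest integer k = 21.

21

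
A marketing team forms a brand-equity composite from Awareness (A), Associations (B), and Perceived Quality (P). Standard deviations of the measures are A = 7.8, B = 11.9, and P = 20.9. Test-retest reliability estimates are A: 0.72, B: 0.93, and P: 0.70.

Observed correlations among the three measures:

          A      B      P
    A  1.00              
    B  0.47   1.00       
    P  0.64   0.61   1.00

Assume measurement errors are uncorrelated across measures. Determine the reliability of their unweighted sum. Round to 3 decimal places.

Var(A+B+P) = 7.8² + 11.9² + 20.9² + 2·[7.8·11.9·0.47 + 7.8·20.9·0.64 + 11.9·20.9·0.61] = 639.26 + 599.343 = 1238.6.
With uncorrelated errors the cross-covariances are all true-score covariance, so they carry over unchanged; only the diagonal terms shrink to ρᵢσᵢ².
True-score variance = [7.8²·0.72 + 11.9²·0.93 + 20.9²·0.70] + 599.343 = 481.269 + 599.343 = 1080.61.
Reliability = 1080.61 / 1238.6 = 0.872.

0.872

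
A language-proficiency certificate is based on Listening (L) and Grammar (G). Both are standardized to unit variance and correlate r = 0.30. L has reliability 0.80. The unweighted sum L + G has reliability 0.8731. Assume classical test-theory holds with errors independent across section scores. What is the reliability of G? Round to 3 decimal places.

Var(L+G) = 2 + 2·0.30 = 2.600.
True-score variance = ρ_L + ρ_G + 2·0.30, so 0.8731 = (0.80 + ρ_G + 0.60) / 2.600.
ρ_G = 0.8731·2.600 − 0.80 − 0.60 = 0.870.

0.870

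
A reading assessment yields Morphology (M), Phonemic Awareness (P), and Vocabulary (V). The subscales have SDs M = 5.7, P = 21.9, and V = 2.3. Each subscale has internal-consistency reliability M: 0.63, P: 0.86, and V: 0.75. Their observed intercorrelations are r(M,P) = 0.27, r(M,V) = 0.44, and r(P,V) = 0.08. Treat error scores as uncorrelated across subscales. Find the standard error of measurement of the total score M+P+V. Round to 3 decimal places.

Var(total) = 517.39 + 87.0042 = 604.394.
True-score variance = 436.901 + 87.0042 = 523.905, so reliability = 0.8668.
Error variance = 604.394 − 523.905 = 80.4892; SEM = √80.4892 = 8.972.

8.972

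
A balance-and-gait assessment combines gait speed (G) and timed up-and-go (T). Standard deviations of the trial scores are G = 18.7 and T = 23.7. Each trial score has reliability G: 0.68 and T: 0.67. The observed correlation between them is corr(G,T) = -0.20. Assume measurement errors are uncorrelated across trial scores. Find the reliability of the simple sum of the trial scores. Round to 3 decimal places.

Var(G+T) = 18.7² + 23.7² + 2·[18.7·23.7·(-0.20)] = 911.38 − 177.276 = 734.104.
Under uncorrelated errors the observed covariances equal the true-score covariances, so only the own-variance terms attenuate.
True-score variance = [18.7²·0.68 + 23.7²·0.67] − 177.276 = 614.121 − 177.276 = 436.845.
Reliability = 436.845 / 734.104 = 0.595.

0.595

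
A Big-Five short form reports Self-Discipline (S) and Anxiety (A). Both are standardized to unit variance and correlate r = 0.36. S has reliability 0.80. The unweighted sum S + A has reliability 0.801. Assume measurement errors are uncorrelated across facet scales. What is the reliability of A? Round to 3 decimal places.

0.659

Var(S+A) = 2 + 2·0.36 = 2.720.
True-score variance = ρ_S + ρ_A + 2·0.36, so 0.801 = (0.80 + ρ_A + 0.72) / 2.720.
ρ_A = 0.801·2.720 − 0.80 − 0.72 = 0.659.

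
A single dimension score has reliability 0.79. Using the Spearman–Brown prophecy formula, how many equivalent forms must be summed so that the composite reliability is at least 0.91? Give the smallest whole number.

3

k ≥ ρ*(1−ρ₁)/(ρ₁(1−ρ*)) = 0.91·0.21 / (0.79·0.09) = 2.688.
Smallest integer k = 3.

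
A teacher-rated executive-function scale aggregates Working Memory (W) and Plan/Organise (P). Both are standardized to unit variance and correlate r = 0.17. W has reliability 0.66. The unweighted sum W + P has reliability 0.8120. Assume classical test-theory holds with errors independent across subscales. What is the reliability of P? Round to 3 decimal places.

Var(W+P) = 2 + 2·0.17 = 2.340.
True-score variance = ρ_W + ρ_P + 2·0.17, so 0.8120 = (0.66 + ρ_P + 0.34) / 2.340.
ρ_P = 0.8120·2.340 − 0.66 − 0.34 = 0.900.

0.900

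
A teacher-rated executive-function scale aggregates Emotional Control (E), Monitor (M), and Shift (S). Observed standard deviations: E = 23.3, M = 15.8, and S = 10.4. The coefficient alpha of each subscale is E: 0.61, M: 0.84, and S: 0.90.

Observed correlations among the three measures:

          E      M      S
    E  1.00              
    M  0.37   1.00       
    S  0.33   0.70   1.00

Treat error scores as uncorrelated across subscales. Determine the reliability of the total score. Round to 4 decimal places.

0.8321

Var(E+M+S) = 23.3² + 15.8² + 10.4² + 2·[23.3·15.8·0.37 + 23.3·10.4·0.33 + 15.8·10.4·0.70] = 900.69 + 662.403 = 1563.09.
Because errors are independent across components, Cov(Tᵢ,Tⱼ) = Cov(Xᵢ,Xⱼ); the off-diagonal part of the true-score variance is the same as above.
True-score variance = [23.3²·0.61 + 15.8²·0.84 + 10.4²·0.90] + 662.403 = 638.204 + 662.403 = 1300.61.
Reliability = 1300.61 / 1563.09 = 0.8321.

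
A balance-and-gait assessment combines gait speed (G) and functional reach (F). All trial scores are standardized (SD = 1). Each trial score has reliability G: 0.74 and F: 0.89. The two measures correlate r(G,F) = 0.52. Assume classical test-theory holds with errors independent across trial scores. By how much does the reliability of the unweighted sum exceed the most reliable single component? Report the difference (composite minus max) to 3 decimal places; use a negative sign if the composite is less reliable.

-0.012

Var(sum) = 2 + 1.04 = 3.04; true-score variance = 1.63 + 1.04 = 2.67; composite reliability = 0.8783.
Max component reliability = 0.8900.
Difference = 0.8783 − 0.8900 = -0.012.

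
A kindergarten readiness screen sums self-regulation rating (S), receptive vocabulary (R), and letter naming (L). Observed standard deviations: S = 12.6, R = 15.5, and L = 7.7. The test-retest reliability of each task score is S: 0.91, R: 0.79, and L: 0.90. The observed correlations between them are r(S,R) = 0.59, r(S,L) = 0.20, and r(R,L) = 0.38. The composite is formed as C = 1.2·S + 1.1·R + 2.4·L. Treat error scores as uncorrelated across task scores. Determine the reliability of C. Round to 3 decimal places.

0.924

Var(C) = 1.2²·12.6² + 1.1²·15.5² + 2.4²·7.7² + 2·[1.32·12.6·15.5·0.59 + 2.88·12.6·7.7·0.20 + 2.64·15.5·7.7·0.38] = 860.827 + 655.43 = 1516.26.
With uncorrelated errors the cross-covariances are all true-score covariance, so they carry over unchanged; only the diagonal terms shrink to ρᵢσᵢ².
True-score variance = [1.2²·12.6²·0.91 + 1.1²·15.5²·0.79 + 2.4²·7.7²·0.90] + 655.43 = 745.053 + 655.43 = 1400.48.
Reliability = 1400.48 / 1516.26 = 0.924.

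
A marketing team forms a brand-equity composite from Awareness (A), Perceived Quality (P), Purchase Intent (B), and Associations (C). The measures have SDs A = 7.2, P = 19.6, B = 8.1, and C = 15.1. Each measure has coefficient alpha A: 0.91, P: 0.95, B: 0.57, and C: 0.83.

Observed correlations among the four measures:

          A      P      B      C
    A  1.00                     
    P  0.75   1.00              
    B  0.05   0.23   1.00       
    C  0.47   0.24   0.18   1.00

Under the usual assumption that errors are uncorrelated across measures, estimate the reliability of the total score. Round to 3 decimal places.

0.931

Var(A+P+B+C) = 7.2² + 19.6² + 8.1² + 15.1² + 2·[7.2·19.6·0.75 + 7.2·8.1·0.05 + 7.2·15.1·0.47 + 19.6·8.1·0.23 + 19.6·15.1·0.24 + 8.1·15.1·0.18] = 729.62 + 578.831 = 1308.45.
Under uncorrelated errors the observed covariances equal the true-score covariances, so only the own-variance terms attenuate.
True-score variance = [7.2²·0.91 + 19.6²·0.95 + 8.1²·0.57 + 15.1²·0.83] + 578.831 = 638.772 + 578.831 = 1217.6.
Reliability = 1217.6 / 1308.45 = 0.931.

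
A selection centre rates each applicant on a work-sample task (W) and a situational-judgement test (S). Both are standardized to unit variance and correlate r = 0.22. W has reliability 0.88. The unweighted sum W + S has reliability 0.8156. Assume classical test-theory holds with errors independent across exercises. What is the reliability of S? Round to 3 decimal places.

Var(W+S) = 2 + 2·0.22 = 2.440.
True-score variance = ρ_W + ρ_S + 2·0.22, so 0.8156 = (0.88 + ρ_S + 0.44) / 2.440.
ρ_S = 0.8156·2.440 − 0.88 − 0.44 = 0.670.

0.670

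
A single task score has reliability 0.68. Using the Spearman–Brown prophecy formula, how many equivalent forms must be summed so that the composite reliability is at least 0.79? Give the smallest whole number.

k ≥ ρ*(1−ρ₁)/(ρ₁(1−ρ*)) = 0.79·0.32 / (0.68·0.21) = 1.770.
Smallest integer k = 2.

2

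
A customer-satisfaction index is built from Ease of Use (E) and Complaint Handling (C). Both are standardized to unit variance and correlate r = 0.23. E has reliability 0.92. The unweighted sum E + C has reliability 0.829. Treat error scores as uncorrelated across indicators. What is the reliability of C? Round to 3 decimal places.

Var(E+C) = 2 + 2·0.23 = 2.460.
True-score variance = ρ_E + ρ_C + 2·0.23, so 0.829 = (0.92 + ρ_C + 0.46) / 2.460.
ρ_C = 0.829·2.460 − 0.92 − 0.46 = 0.659.

0.659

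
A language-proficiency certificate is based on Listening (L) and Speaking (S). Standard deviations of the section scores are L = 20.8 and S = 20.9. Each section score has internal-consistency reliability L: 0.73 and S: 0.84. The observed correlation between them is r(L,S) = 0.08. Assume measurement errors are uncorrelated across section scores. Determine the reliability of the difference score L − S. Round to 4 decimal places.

Var(L−S) = 20.8² + 20.9² − 2·20.8·20.9·0.08 = 869.45 − 69.5552 = 799.895.
With uncorrelated errors the cross-covariances are all true-score covariance, so they carry over unchanged; only the diagonal terms shrink to ρᵢσᵢ².
True-score variance = [20.8²·0.73 + 20.9²·0.84] − 69.5552 = 682.748 − 69.5552 = 613.192.
Reliability = 613.192 / 799.895 = 0.7666.

0.7666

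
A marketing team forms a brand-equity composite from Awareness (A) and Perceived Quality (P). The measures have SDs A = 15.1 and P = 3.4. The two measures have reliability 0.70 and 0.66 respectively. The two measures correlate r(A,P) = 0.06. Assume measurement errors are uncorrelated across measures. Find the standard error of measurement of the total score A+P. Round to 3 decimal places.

8.505

Var(total) = 239.57 + 6.1608 = 245.731.
True-score variance = 167.237 + 6.1608 = 173.397, so reliability = 0.7056.
Error variance = 245.731 − 173.397 = 72.3334; SEM = √72.3334 = 8.505.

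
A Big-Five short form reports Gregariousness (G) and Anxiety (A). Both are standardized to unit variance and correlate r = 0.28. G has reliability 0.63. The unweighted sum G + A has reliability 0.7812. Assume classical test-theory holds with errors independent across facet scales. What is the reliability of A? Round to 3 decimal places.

0.810

Var(G+A) = 2 + 2·0.28 = 2.560.
True-score variance = ρ_G + ρ_A + 2·0.28, so 0.7812 = (0.63 + ρ_A + 0.56) / 2.560.
ρ_A = 0.7812·2.560 − 0.63 − 0.56 = 0.810.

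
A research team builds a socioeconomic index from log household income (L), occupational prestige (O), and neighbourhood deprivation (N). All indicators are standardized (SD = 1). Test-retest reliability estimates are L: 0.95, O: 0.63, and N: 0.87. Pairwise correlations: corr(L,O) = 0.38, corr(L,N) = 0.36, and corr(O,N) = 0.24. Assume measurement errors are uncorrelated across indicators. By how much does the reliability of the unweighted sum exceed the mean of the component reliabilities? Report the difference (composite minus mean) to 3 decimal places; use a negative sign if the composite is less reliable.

0.072

Var(sum) = 3 + 1.96 = 4.96; true-score variance = 2.45 + 1.96 = 4.41; composite reliability = 0.8891.
Mean component reliability = 0.8167.
Difference = 0.8891 − 0.8167 = 0.072.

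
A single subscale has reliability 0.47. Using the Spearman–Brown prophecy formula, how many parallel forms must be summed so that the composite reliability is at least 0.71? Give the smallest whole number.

k ≥ ρ*(1−ρ₁)/(ρ₁(1−ρ*)) = 0.71·0.53 / (0.47·0.29) = 2.761.
Smallest integer k = 3.

3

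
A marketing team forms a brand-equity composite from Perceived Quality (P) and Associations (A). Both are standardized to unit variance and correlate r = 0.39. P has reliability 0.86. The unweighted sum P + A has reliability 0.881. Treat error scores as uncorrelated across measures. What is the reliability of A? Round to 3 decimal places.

0.809

Var(P+A) = 2 + 2·0.39 = 2.780.
True-score variance = ρ_P + ρ_A + 2·0.39, so 0.881 = (0.86 + ρ_A + 0.78) / 2.780.
ρ_A = 0.881·2.780 − 0.86 − 0.78 = 0.809.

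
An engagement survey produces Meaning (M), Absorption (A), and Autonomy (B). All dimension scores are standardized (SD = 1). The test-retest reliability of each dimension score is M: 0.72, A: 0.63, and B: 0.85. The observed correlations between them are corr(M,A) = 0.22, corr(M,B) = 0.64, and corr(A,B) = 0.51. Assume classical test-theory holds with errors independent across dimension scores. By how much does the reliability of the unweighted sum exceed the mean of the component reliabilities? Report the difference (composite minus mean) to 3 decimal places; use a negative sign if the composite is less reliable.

0.127

Var(sum) = 3 + 2.74 = 5.74; true-score variance = 2.2 + 2.74 = 4.94; composite reliability = 0.8606.
Mean component reliability = 0.7333.
Difference = 0.8606 − 0.7333 = 0.127.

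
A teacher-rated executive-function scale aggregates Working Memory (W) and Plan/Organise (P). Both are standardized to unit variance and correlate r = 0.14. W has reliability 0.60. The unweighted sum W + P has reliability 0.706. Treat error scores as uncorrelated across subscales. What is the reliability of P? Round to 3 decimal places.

Var(W+P) = 2 + 2·0.14 = 2.280.
True-score variance = ρ_W + ρ_P + 2·0.14, so 0.706 = (0.60 + ρ_P + 0.28) / 2.280.
ρ_P = 0.706·2.280 − 0.60 − 0.28 = 0.730.

0.730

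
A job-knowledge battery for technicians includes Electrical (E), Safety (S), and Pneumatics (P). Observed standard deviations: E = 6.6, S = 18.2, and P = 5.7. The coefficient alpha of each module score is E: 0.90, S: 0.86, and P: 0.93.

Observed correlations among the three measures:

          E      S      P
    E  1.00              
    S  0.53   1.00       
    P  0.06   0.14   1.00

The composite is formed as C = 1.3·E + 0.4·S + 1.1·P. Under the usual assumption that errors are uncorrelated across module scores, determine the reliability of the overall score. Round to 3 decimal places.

Var(C) = 1.3²·6.6² + 0.4²·18.2² + 1.1²·5.7² + 2·[0.52·6.6·18.2·0.53 + 1.43·6.6·5.7·0.06 + 0.44·18.2·5.7·0.14] = 165.928 + 85.4465 = 251.374.
Because errors are independent across components, Cov(Tᵢ,Tⱼ) = Cov(Xᵢ,Xⱼ); the off-diagonal part of the true-score variance is the same as above.
True-score variance = [1.3²·6.6²·0.90 + 0.4²·18.2²·0.86 + 1.1²·5.7²·0.93] + 85.4465 = 148.394 + 85.4465 = 233.841.
Reliability = 233.841 / 251.374 = 0.930.

0.930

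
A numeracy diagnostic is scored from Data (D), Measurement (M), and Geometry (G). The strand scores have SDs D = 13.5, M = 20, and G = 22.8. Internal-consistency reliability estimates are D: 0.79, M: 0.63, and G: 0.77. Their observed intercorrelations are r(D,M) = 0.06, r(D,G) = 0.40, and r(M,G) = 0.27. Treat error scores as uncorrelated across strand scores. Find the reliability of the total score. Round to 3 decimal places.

0.812

Var(D+M+G) = 13.5² + 20² + 22.8² + 2·[13.5·20·0.06 + 13.5·22.8·0.40 + 20·22.8·0.27] = 1102.09 + 524.88 = 1626.97.
With uncorrelated errors the cross-covariances are all true-score covariance, so they carry over unchanged; only the diagonal terms shrink to ρᵢσᵢ².
True-score variance = [13.5²·0.79 + 20²·0.63 + 22.8²·0.77] + 524.88 = 796.254 + 524.88 = 1321.13.
Reliability = 1321.13 / 1626.97 = 0.812.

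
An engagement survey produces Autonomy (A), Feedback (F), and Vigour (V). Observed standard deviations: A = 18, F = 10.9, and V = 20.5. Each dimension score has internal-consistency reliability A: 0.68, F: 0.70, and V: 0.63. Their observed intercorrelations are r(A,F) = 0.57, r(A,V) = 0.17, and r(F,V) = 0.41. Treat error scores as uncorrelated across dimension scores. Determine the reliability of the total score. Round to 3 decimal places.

0.789

Var(A+F+V) = 18² + 10.9² + 20.5² + 2·[18·10.9·0.57 + 18·20.5·0.17 + 10.9·20.5·0.41] = 863.06 + 532.357 = 1395.42.
Under uncorrelated errors the observed covariances equal the true-score covariances, so only the own-variance terms attenuate.
True-score variance = [18²·0.68 + 10.9²·0.70 + 20.5²·0.63] + 532.357 = 568.245 + 532.357 = 1100.6.
Reliability = 1100.6 / 1395.42 = 0.789.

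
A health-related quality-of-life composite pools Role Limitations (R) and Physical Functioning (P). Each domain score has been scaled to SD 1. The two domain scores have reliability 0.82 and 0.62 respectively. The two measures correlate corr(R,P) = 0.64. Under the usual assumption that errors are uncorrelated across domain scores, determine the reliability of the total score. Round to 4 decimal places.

Var(R+P) = 2 + 2·[0.64] = 2 + 1.28 = 3.28.
Because errors are independent across components, Cov(Tᵢ,Tⱼ) = Cov(Xᵢ,Xⱼ); the off-diagonal part of the true-score variance is the same as above.
True-score variance = [0.82 + 0.62] + 1.28 = 1.44 + 1.28 = 2.72.
Reliability = 2.72 / 3.28 = 0.8293.

0.8293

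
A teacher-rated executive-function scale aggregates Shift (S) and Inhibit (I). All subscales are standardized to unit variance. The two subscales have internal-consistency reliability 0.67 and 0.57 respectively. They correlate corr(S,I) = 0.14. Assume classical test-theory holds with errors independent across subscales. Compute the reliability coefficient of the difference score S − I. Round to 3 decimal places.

Var(S−I) = 1 + 1 − 2·0.14 = 2 − 0.28 = 1.72.
With uncorrelated errors the cross-covariances are all true-score covariance, so they carry over unchanged; only the diagonal terms shrink to ρᵢσᵢ².
True-score variance = [0.67 + 0.57] − 0.28 = 1.24 − 0.28 = 0.96.
Reliability = 0.96 / 1.72 = 0.558.

0.558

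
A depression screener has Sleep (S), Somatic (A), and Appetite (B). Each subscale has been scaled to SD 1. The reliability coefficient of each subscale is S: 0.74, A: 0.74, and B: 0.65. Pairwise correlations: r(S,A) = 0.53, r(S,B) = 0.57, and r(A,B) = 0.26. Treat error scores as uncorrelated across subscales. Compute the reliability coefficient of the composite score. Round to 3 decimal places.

0.848

Var(S+A+B) = 3 + 2·[0.53 + 0.57 + 0.26] = 3 + 2.72 = 5.72.
Because errors are independent across components, Cov(Tᵢ,Tⱼ) = Cov(Xᵢ,Xⱼ); the off-diagonal part of the true-score variance is the same as above.
True-score variance = [0.74 + 0.74 + 0.65] + 2.72 = 2.13 + 2.72 = 4.85.
Reliability = 4.85 / 5.72 = 0.848.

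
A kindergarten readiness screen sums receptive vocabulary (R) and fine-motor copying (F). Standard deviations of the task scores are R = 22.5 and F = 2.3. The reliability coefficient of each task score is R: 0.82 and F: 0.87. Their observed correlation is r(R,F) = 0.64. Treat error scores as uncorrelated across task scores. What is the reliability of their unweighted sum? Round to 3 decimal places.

0.841

Var(R+F) = 22.5² + 2.3² + 2·[22.5·2.3·0.64] = 511.54 + 66.24 = 577.78.
Under uncorrelated errors the observed covariances equal the true-score covariances, so only the own-variance terms attenuate.
True-score variance = [22.5²·0.82 + 2.3²·0.87] + 66.24 = 419.727 + 66.24 = 485.967.
Reliability = 485.967 / 577.78 = 0.841.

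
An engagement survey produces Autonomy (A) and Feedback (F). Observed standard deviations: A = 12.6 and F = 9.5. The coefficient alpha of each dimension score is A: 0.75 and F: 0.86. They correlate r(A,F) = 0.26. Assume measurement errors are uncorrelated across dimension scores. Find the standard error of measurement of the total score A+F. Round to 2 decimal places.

7.23

Var(total) = 249.01 + 62.244 = 311.254.
True-score variance = 196.685 + 62.244 = 258.929, so reliability = 0.8319.
Error variance = 311.254 − 258.929 = 52.325; SEM = √52.325 = 7.23.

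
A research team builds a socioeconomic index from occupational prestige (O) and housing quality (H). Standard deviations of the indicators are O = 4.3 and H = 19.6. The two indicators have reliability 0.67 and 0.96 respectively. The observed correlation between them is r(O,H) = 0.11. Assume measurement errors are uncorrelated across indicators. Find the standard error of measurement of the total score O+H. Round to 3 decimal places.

Var(total) = 402.65 + 18.5416 = 421.192.
True-score variance = 381.182 + 18.5416 = 399.724, so reliability = 0.9490.
Error variance = 421.192 − 399.724 = 21.4681; SEM = √21.4681 = 4.633.

4.633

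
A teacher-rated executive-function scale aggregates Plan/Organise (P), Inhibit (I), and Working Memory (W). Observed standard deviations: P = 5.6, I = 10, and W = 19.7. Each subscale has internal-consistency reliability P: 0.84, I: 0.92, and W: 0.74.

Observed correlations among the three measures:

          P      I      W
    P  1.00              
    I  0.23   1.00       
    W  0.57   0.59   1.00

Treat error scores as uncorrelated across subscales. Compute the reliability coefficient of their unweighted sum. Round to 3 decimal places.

0.874

Var(P+I+W) = 5.6² + 10² + 19.7² + 2·[5.6·10·0.23 + 5.6·19.7·0.57 + 10·19.7·0.59] = 519.45 + 383.985 = 903.435.
Under uncorrelated errors the observed covariances equal the true-score covariances, so only the own-variance terms attenuate.
True-score variance = [5.6²·0.84 + 10²·0.92 + 19.7²·0.74] + 383.985 = 405.529 + 383.985 = 789.514.
Reliability = 789.514 / 903.435 = 0.874.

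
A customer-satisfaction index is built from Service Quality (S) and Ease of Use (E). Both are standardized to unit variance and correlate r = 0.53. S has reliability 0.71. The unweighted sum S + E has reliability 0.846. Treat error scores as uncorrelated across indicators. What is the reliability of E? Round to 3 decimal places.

0.819

Var(S+E) = 2 + 2·0.53 = 3.060.
True-score variance = ρ_S + ρ_E + 2·0.53, so 0.846 = (0.71 + ρ_E + 1.06) / 3.060.
ρ_E = 0.846·3.060 − 0.71 − 1.06 = 0.819.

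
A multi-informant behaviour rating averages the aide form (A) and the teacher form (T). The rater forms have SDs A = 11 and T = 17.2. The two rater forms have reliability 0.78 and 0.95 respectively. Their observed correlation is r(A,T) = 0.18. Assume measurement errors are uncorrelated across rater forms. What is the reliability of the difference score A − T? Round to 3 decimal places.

0.881

Var(A−T) = 11² + 17.2² − 2·11·17.2·0.18 = 416.84 − 68.112 = 348.728.
Under uncorrelated errors the observed covariances equal the true-score covariances, so only the own-variance terms attenuate.
True-score variance = [11²·0.78 + 17.2²·0.95] − 68.112 = 375.428 − 68.112 = 307.316.
Reliability = 307.316 / 348.728 = 0.881.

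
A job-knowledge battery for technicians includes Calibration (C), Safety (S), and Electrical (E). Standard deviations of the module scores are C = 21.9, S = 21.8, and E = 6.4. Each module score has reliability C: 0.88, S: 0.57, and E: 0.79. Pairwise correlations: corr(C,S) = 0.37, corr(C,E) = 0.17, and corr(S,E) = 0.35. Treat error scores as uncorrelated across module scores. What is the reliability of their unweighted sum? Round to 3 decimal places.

Var(C+S+E) = 21.9² + 21.8² + 6.4² + 2·[21.9·21.8·0.37 + 21.9·6.4·0.17 + 21.8·6.4·0.35] = 995.81 + 498.609 = 1494.42.
With uncorrelated errors the cross-covariances are all true-score covariance, so they carry over unchanged; only the diagonal terms shrink to ρᵢσᵢ².
True-score variance = [21.9²·0.88 + 21.8²·0.57 + 6.4²·0.79] + 498.609 = 725.302 + 498.609 = 1223.91.
Reliability = 1223.91 / 1494.42 = 0.819.

0.819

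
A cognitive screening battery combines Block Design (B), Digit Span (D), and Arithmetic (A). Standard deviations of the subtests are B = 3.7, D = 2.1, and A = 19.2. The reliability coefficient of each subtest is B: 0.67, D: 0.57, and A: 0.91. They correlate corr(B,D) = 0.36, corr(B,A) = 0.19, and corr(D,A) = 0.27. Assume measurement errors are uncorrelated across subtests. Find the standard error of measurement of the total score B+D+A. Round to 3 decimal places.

6.292

Var(total) = 386.74 + 54.3624 = 441.102.
True-score variance = 347.148 + 54.3624 = 401.511, so reliability = 0.9102.
Error variance = 441.102 − 401.511 = 39.5916; SEM = √39.5916 = 6.292.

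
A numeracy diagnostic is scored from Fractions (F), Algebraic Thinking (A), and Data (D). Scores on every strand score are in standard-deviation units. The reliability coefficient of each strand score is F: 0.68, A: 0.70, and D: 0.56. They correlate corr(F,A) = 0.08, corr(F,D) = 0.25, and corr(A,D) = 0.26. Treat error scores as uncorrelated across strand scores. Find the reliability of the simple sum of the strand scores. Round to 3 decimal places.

0.746

Var(F+A+D) = 3 + 2·[0.08 + 0.25 + 0.26] = 3 + 1.18 = 4.18.
Because errors are independent across components, Cov(Tᵢ,Tⱼ) = Cov(Xᵢ,Xⱼ); the off-diagonal part of the true-score variance is the same as above.
True-score variance = [0.68 + 0.70 + 0.56] + 1.18 = 1.94 + 1.18 = 3.12.
Reliability = 3.12 / 4.18 = 0.746.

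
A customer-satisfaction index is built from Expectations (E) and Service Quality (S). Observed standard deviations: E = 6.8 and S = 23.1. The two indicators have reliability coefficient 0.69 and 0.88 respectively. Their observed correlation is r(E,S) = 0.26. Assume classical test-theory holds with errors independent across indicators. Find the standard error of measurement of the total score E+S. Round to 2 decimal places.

8.85

Var(total) = 579.85 + 81.6816 = 661.532.
True-score variance = 501.482 + 81.6816 = 583.164, so reliability = 0.8815.
Error variance = 661.532 − 583.164 = 78.3676; SEM = √78.3676 = 8.85.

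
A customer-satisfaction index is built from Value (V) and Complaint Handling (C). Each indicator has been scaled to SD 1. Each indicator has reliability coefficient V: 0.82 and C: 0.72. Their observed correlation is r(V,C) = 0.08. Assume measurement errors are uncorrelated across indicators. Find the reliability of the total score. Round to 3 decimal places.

0.787

Var(V+C) = 2 + 2·[0.08] = 2 + 0.16 = 2.16.
With uncorrelated errors the cross-covariances are all true-score covariance, so they carry over unchanged; only the diagonal terms shrink to ρᵢσᵢ².
True-score variance = [0.82 + 0.72] + 0.16 = 1.54 + 0.16 = 1.7.
Reliability = 1.7 / 2.16 = 0.787.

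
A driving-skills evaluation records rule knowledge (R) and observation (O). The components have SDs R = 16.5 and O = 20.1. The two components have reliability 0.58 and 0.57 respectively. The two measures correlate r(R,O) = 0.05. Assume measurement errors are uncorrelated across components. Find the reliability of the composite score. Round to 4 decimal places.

Var(R+O) = 16.5² + 20.1² + 2·[16.5·20.1·0.05] = 676.26 + 33.165 = 709.425.
Under uncorrelated errors the observed covariances equal the true-score covariances, so only the own-variance terms attenuate.
True-score variance = [16.5²·0.58 + 20.1²·0.57] + 33.165 = 388.191 + 33.165 = 421.356.
Reliability = 421.356 / 709.425 = 0.5939.

0.5939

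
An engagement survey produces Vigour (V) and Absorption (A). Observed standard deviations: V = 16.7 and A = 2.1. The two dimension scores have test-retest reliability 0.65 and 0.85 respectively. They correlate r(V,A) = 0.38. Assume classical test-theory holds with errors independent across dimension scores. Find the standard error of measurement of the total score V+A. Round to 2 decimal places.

Var(total) = 283.3 + 26.6532 = 309.953.
True-score variance = 185.027 + 26.6532 = 211.68, so reliability = 0.6829.
Error variance = 309.953 − 211.68 = 98.273; SEM = √98.273 = 9.91.

9.91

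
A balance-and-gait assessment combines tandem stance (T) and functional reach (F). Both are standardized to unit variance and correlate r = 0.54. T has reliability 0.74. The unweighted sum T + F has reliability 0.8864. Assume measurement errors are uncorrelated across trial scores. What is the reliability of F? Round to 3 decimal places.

0.910

Var(T+F) = 2 + 2·0.54 = 3.080.
True-score variance = ρ_T + ρ_F + 2·0.54, so 0.8864 = (0.74 + ρ_F + 1.08) / 3.080.
ρ_F = 0.8864·3.080 − 0.74 − 1.08 = 0.910.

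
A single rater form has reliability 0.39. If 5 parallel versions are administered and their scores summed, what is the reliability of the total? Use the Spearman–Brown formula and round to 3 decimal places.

ρ_k = kρ / (1 + (k−1)ρ) = 5·0.39 / (1 + 4·0.39) = 1.950 / 2.560 = 0.762.

0.762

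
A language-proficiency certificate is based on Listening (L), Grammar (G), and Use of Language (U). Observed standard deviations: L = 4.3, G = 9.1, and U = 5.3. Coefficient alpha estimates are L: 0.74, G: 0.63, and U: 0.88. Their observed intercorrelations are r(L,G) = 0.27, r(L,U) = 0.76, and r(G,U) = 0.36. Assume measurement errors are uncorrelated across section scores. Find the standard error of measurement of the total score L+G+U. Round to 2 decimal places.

Var(total) = 129.39 + 90.4966 = 219.887.
True-score variance = 90.5721 + 90.4966 = 181.069, so reliability = 0.8235.
Error variance = 219.887 − 181.069 = 38.8179; SEM = √38.8179 = 6.23.

6.23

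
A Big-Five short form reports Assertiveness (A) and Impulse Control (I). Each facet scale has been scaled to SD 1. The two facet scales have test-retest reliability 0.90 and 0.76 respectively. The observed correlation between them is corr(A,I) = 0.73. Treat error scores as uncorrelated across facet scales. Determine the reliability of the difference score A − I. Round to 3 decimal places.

0.370

Var(A−I) = 1 + 1 − 2·0.73 = 2 − 1.46 = 0.54.
Under uncorrelated errors the observed covariances equal the true-score covariances, so only the own-variance terms attenuate.
True-score variance = [0.90 + 0.76] − 1.46 = 1.66 − 1.46 = 0.2.
Reliability = 0.2 / 0.54 = 0.370.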